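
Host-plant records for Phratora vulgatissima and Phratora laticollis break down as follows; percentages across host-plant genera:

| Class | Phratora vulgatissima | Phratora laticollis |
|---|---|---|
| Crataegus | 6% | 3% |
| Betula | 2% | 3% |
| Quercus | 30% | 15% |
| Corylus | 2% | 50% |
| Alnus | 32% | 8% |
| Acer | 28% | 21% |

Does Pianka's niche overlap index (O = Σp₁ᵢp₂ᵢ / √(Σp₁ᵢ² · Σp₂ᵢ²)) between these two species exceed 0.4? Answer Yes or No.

Convert percentages to proportions (divide by 100).
Σ p₁ᵢp₂ᵢ = 0.0018 + 0.0006 + 0.0450 + 0.0100 + 0.0256 + 0.0588 = 0.1418
Σp_1ᵢ² = 0.06² + 0.02² + 0.30² + 0.02² + 0.32² + 0.28² = 0.0036 + 0.0004 + 0.0900 + 0.0004 + 0.1024 + 0.0784 = 0.2752
Σp_2ᵢ² = 0.03² + 0.03² + 0.15² + 0.50² + 0.08² + 0.21² = 0.0009 + 0.0009 + 0.0225 + 0.2500 + 0.0064 + 0.0441 = 0.3248
O = 0.1418 / √(0.2752 × 0.3248) = 0.1418 / 0.29897 = 0.4743
O = 0.4743 > 0.4 → Yes.

Yes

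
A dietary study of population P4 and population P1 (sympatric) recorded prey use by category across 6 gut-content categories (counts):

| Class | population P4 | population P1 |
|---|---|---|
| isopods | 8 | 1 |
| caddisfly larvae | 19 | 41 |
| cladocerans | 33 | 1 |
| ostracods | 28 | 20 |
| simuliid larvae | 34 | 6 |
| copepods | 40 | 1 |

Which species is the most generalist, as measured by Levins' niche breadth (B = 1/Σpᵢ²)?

Proportions for population P4 (n=162): 8/162=0.0494, 19/162=0.1173, 33/162=0.2037, 28/162=0.1728, 34/162=0.2099, 40/162=0.2469
Proportions for population P1 (n=70): 1/70=0.0143, 41/70=0.5857, 1/70=0.0143, 20/70=0.2857, 6/70=0.0857, 1/70=0.0143
Σp_P4ᵢ² = 0.0494² + 0.1173² + 0.2037² + 0.1728² + 0.2099² + 0.2469² = 0.002440 + 0.013759 + 0.041494 + 0.029860 + 0.044058 + 0.060960 = 0.192571
B_P4 = 1 / 0.192571 = 5.1929
Σp_P1ᵢ² = 0.0143² + 0.5857² + 0.0143² + 0.2857² + 0.0857² + 0.0143² = 0.000204 + 0.343044 + 0.000204 + 0.081624 + 0.007344 + 0.000204 = 0.432624
B_P1 = 1 / 0.432624 = 2.3115
Highest B → broadest niche (most generalist): population P4 (B = 5.19).

population P4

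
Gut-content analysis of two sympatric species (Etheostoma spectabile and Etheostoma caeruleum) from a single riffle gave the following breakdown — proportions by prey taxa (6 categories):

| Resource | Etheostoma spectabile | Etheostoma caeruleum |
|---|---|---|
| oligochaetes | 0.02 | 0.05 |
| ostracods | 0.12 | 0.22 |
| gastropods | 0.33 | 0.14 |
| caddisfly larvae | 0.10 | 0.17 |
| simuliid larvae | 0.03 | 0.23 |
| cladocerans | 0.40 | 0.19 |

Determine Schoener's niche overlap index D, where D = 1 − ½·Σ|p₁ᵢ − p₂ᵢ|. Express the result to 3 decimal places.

0.600

Σ|p₁ᵢ − p₂ᵢ| = 0.03 + 0.10 + 0.19 + 0.07 + 0.20 + 0.21 = 0.80
D = 1 − ½ × 0.80 = 1 − 0.400 = 0.60000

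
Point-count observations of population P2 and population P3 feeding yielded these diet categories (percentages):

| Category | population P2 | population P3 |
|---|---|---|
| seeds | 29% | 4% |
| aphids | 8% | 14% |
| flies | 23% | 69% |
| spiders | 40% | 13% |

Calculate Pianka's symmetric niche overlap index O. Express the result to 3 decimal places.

0.591

Convert percentages to proportions (divide by 100).
Σ p₁ᵢp₂ᵢ = 0.0116 + 0.0112 + 0.1587 + 0.0520 = 0.2335
Σp_1ᵢ² = 0.29² + 0.08² + 0.23² + 0.40² = 0.0841 + 0.0064 + 0.0529 + 0.1600 = 0.3034
Σp_2ᵢ² = 0.04² + 0.14² + 0.69² + 0.13² = 0.0016 + 0.0196 + 0.4761 + 0.0169 = 0.5142
O = 0.2335 / √(0.3034 × 0.5142) = 0.2335 / 0.394979 = 0.59117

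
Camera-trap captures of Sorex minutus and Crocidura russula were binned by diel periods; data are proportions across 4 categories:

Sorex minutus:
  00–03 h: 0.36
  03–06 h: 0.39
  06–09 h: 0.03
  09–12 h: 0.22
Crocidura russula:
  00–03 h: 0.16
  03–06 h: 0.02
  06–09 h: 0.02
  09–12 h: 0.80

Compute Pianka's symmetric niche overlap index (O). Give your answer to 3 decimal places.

0.515

Σ p₁ᵢp₂ᵢ = 0.0576 + 0.0078 + 0.0006 + 0.1760 = 0.2420
Σp_1ᵢ² = 0.36² + 0.39² + 0.03² + 0.22² = 0.1296 + 0.1521 + 0.0009 + 0.0484 = 0.3310
Σp_2ᵢ² = 0.16² + 0.02² + 0.02² + 0.80² = 0.0256 + 0.0004 + 0.0004 + 0.6400 = 0.6664
O = 0.2420 / √(0.3310 × 0.6664) = 0.2420 / 0.469658 = 0.51527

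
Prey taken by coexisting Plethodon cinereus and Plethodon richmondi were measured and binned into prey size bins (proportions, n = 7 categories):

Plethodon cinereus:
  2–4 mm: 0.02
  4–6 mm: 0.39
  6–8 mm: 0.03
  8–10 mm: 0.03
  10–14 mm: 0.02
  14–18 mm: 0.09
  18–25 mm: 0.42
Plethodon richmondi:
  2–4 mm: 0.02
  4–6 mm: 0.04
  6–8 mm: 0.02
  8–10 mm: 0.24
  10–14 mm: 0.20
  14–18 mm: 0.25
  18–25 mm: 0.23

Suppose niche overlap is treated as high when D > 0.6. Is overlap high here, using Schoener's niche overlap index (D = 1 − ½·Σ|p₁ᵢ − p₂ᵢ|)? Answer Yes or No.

Σ|p₁ᵢ − p₂ᵢ| = 0.00 + 0.35 + 0.01 + 0.21 + 0.18 + 0.16 + 0.19 = 1.10
D = 1 − ½ × 1.10 = 1 − 0.550 = 0.4500
D = 0.4500 < 0.6 → No.

No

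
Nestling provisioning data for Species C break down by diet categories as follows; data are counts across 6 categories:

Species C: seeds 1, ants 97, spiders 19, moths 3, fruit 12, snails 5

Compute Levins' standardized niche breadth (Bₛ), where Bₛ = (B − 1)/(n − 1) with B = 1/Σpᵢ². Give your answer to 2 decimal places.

Proportions for Species C (n=137): 1/137=0.0073, 97/137=0.7080, 19/137=0.1387, 3/137=0.0219, 12/137=0.0876, 5/137=0.0365
Σpᵢ² = 0.0073² + 0.7080² + 0.1387² + 0.0219² + 0.0876² + 0.0365² = 0.000053 + 0.501264 + 0.019238 + 0.000480 + 0.007674 + 0.001332 = 0.530041
B = 1 / 0.530041 = 1.8866
Bₛ = (B − 1)/(n − 1) = (1.8866 − 1)/(6 − 1) = 0.8866/5 = 0.1773

0.18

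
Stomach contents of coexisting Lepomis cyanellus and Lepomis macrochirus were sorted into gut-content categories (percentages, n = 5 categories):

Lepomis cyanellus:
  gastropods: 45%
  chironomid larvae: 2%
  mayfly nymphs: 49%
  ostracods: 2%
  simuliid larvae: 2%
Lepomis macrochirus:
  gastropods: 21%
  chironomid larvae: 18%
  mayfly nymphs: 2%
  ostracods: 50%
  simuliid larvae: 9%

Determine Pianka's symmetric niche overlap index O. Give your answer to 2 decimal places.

Convert percentages to proportions (divide by 100).
Σ p₁ᵢp₂ᵢ = 0.0945 + 0.0036 + 0.0098 + 0.0100 + 0.0018 = 0.1197
Σp_1ᵢ² = 0.45² + 0.02² + 0.49² + 0.02² + 0.02² = 0.2025 + 0.0004 + 0.2401 + 0.0004 + 0.0004 = 0.4438
Σp_2ᵢ² = 0.21² + 0.18² + 0.02² + 0.50² + 0.09² = 0.0441 + 0.0324 + 0.0004 + 0.2500 + 0.0081 = 0.3350
O = 0.1197 / √(0.4438 × 0.3350) = 0.1197 / 0.38558 = 0.3104

0.31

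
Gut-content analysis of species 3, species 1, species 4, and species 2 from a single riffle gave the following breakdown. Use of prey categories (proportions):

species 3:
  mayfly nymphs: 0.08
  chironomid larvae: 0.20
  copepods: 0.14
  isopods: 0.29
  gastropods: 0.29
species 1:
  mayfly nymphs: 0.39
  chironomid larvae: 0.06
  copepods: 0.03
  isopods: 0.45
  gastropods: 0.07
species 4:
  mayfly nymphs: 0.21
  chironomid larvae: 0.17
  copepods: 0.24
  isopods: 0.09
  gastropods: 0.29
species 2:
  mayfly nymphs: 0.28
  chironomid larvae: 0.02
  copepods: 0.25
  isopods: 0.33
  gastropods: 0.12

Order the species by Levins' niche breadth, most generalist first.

species 4 > species 3 > species 2 > species 1

Σp_3ᵢ² = 0.08² + 0.20² + 0.14² + 0.29² + 0.29² = 0.0064 + 0.0400 + 0.0196 + 0.0841 + 0.0841 = 0.2342
B_3 = 1 / 0.2342 = 4.2699
Σp_1ᵢ² = 0.39² + 0.06² + 0.03² + 0.45² + 0.07² = 0.1521 + 0.0036 + 0.0009 + 0.2025 + 0.0049 = 0.3640
B_1 = 1 / 0.3640 = 2.7473
Σp_4ᵢ² = 0.21² + 0.17² + 0.24² + 0.09² + 0.29² = 0.0441 + 0.0289 + 0.0576 + 0.0081 + 0.0841 = 0.2228
B_4 = 1 / 0.2228 = 4.4883
Σp_2ᵢ² = 0.28² + 0.02² + 0.25² + 0.33² + 0.12² = 0.0784 + 0.0004 + 0.0625 + 0.1089 + 0.0144 = 0.2646
B_2 = 1 / 0.2646 = 3.7793
Ranking by B (broadest → narrowest): species 4 (4.49) > species 3 (4.27) > species 2 (3.78) > species 1 (2.75)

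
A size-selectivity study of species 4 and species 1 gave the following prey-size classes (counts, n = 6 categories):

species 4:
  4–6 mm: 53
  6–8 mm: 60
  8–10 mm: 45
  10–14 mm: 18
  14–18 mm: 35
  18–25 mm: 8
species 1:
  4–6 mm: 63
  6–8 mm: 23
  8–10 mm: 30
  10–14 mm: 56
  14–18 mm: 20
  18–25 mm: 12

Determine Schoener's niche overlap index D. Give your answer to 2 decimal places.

Proportions for species 4 (n=219): 53/219=0.2420, 60/219=0.2740, 45/219=0.2055, 18/219=0.0822, 35/219=0.1598, 8/219=0.0365
Proportions for species 1 (n=204): 63/204=0.3088, 23/204=0.1127, 30/204=0.1471, 56/204=0.2745, 20/204=0.0980, 12/204=0.0588
Σ|p₁ᵢ − p₂ᵢ| = 0.0668 + 0.1613 + 0.0584 + 0.1923 + 0.0618 + 0.0223 = 0.5629
D = 1 − ½ × 0.5629 = 1 − 0.28145 = 0.71855

0.72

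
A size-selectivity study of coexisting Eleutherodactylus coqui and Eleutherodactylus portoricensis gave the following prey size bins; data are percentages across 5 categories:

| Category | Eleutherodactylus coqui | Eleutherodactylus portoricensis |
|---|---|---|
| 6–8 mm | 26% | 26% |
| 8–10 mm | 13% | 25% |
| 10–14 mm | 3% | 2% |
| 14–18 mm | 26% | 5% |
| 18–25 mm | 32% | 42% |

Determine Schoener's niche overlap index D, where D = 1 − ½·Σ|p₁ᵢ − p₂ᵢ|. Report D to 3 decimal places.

Convert percentages to proportions (divide by 100).
Σ|p₁ᵢ − p₂ᵢ| = 0.00 + 0.12 + 0.01 + 0.21 + 0.10 = 0.44
D = 1 − ½ × 0.44 = 1 − 0.220 = 0.78000

0.780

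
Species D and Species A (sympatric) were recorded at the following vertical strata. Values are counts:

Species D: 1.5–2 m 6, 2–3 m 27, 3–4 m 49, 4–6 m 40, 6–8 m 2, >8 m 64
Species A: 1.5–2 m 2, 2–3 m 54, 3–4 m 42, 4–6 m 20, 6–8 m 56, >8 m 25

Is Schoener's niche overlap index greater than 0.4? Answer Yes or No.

Yes

Proportions for Species D (n=188): 6/188=0.0319, 27/188=0.1436, 49/188=0.2606, 40/188=0.2128, 2/188=0.0106, 64/188=0.3404
Proportions for Species A (n=199): 2/199=0.0101, 54/199=0.2714, 42/199=0.2111, 20/199=0.1005, 56/199=0.2814, 25/199=0.1256
Σ|p₁ᵢ − p₂ᵢ| = 0.0218 + 0.1278 + 0.0495 + 0.1123 + 0.2708 + 0.2148 = 0.7970
D = 1 − ½ × 0.7970 = 1 − 0.39850 = 0.60150
D = 0.60150 > 0.4 → Yes.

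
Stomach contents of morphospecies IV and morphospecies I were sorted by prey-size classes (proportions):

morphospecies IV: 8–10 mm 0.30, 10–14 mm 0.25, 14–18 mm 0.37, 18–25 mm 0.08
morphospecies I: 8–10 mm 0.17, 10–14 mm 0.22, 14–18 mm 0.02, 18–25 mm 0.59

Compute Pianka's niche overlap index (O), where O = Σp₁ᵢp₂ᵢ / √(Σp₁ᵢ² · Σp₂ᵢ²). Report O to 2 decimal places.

Σ p₁ᵢp₂ᵢ = 0.0510 + 0.0550 + 0.0074 + 0.0472 = 0.1606
Σp_1ᵢ² = 0.30² + 0.25² + 0.37² + 0.08² = 0.0900 + 0.0625 + 0.1369 + 0.0064 = 0.2958
Σp_2ᵢ² = 0.17² + 0.22² + 0.02² + 0.59² = 0.0289 + 0.0484 + 0.0004 + 0.3481 = 0.4258
O = 0.1606 / √(0.2958 × 0.4258) = 0.1606 / 0.35490 = 0.4525

0.45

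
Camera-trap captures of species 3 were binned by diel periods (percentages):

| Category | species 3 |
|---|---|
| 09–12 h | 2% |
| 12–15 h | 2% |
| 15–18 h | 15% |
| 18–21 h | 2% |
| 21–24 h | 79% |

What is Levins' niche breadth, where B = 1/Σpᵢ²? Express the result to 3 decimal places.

Convert percentages to proportions (divide by 100).
Σpᵢ² = 0.02² + 0.02² + 0.15² + 0.02² + 0.79² = 0.0004 + 0.0004 + 0.0225 + 0.0004 + 0.6241 = 0.6478
B = 1 / 0.6478 = 1.54369

1.544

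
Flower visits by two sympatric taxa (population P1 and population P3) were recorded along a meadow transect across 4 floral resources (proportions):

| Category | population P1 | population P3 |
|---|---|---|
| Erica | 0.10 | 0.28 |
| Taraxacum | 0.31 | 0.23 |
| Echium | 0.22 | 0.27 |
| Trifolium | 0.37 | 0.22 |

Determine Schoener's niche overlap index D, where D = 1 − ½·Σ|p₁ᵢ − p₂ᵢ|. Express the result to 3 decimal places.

Σ|p₁ᵢ − p₂ᵢ| = 0.18 + 0.08 + 0.05 + 0.15 = 0.46
D = 1 − ½ × 0.46 = 1 − 0.230 = 0.77000

0.770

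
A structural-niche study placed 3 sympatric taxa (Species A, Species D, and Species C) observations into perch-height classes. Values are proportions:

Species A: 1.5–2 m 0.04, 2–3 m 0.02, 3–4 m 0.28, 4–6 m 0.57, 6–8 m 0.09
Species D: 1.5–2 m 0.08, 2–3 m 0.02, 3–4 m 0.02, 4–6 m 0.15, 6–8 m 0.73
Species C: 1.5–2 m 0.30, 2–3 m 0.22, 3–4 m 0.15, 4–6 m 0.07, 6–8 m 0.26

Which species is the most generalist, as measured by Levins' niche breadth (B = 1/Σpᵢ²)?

Species C

Σp_Aᵢ² = 0.04² + 0.02² + 0.28² + 0.57² + 0.09² = 0.0016 + 0.0004 + 0.0784 + 0.3249 + 0.0081 = 0.4134
B_A = 1 / 0.4134 = 2.4190
Σp_Dᵢ² = 0.08² + 0.02² + 0.02² + 0.15² + 0.73² = 0.0064 + 0.0004 + 0.0004 + 0.0225 + 0.5329 = 0.5626
B_D = 1 / 0.5626 = 1.7775
Σp_Cᵢ² = 0.30² + 0.22² + 0.15² + 0.07² + 0.26² = 0.0900 + 0.0484 + 0.0225 + 0.0049 + 0.0676 = 0.2334
B_C = 1 / 0.2334 = 4.2845
Highest B → broadest niche (most generalist): Species C (B = 4.28).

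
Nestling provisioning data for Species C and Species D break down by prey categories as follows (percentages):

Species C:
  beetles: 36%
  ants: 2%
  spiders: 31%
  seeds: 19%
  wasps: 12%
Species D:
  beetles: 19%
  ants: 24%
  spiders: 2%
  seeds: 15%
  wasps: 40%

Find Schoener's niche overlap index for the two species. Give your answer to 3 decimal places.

Convert percentages to proportions (divide by 100).
Σ|p₁ᵢ − p₂ᵢ| = 0.17 + 0.22 + 0.29 + 0.04 + 0.28 = 1.00
D = 1 − ½ × 1.00 = 1 − 0.500 = 0.50000

0.500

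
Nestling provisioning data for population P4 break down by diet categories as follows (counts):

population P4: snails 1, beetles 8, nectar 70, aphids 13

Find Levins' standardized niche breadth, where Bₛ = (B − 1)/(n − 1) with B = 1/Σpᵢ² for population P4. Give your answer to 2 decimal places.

Proportions for population P4 (n=92): 1/92=0.0109, 8/92=0.0870, 70/92=0.7609, 13/92=0.1413
Σpᵢ² = 0.0109² + 0.0870² + 0.7609² + 0.1413² = 0.000119 + 0.007569 + 0.578969 + 0.019966 = 0.606623
B = 1 / 0.606623 = 1.6485
Bₛ = (B − 1)/(n − 1) = (1.6485 − 1)/(4 − 1) = 0.6485/3 = 0.2162

0.22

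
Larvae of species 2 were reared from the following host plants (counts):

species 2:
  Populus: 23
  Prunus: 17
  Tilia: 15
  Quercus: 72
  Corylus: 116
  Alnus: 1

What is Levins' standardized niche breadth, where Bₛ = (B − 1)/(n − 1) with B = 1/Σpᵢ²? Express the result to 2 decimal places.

Proportions for species 2 (n=244): 23/244=0.0943, 17/244=0.0697, 15/244=0.0615, 72/244=0.2951, 116/244=0.4754, 1/244=0.0041
Σpᵢ² = 0.0943² + 0.0697² + 0.0615² + 0.2951² + 0.4754² + 0.0041² = 0.008892 + 0.004858 + 0.003782 + 0.087084 + 0.226005 + 0.000017 = 0.330638
B = 1 / 0.330638 = 3.0245
Bₛ = (B − 1)/(n − 1) = (3.0245 − 1)/(6 − 1) = 2.0245/5 = 0.4049

0.40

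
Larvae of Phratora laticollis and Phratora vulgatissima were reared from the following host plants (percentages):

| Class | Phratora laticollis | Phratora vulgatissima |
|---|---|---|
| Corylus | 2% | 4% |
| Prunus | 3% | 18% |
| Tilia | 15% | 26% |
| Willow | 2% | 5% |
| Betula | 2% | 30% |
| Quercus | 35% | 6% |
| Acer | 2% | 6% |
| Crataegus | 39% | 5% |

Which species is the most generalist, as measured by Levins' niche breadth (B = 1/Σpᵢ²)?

Phratora vulgatissima

Convert percentages to proportions (divide by 100).
Σp_latiᵢ² = 0.02² + 0.03² + 0.15² + 0.02² + 0.02² + 0.35² + 0.02² + 0.39² = 0.0004 + 0.0009 + 0.0225 + 0.0004 + 0.0004 + 0.1225 + 0.0004 + 0.1521 = 0.2996
B_lati = 1 / 0.2996 = 3.3378
Σp_vulgᵢ² = 0.04² + 0.18² + 0.26² + 0.05² + 0.30² + 0.06² + 0.06² + 0.05² = 0.0016 + 0.0324 + 0.0676 + 0.0025 + 0.0900 + 0.0036 + 0.0036 + 0.0025 = 0.2038
B_vulg = 1 / 0.2038 = 4.9068
Highest B → broadest niche (most generalist): Phratora vulgatissima (B = 4.91).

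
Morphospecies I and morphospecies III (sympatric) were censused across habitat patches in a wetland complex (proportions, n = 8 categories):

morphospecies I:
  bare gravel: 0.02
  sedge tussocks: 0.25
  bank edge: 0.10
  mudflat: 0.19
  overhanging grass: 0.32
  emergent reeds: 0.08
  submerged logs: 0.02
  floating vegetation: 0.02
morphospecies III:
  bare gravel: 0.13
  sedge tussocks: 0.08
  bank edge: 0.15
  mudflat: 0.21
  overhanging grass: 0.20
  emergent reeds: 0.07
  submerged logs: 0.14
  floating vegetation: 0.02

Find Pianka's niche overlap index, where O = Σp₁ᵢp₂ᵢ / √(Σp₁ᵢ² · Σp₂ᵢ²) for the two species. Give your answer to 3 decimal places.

0.817

Σ p₁ᵢp₂ᵢ = 0.0026 + 0.0200 + 0.0150 + 0.0399 + 0.0640 + 0.0056 + 0.0028 + 0.0004 = 0.1503
Σp_1ᵢ² = 0.02² + 0.25² + 0.10² + 0.19² + 0.32² + 0.08² + 0.02² + 0.02² = 0.0004 + 0.0625 + 0.0100 + 0.0361 + 0.1024 + 0.0064 + 0.0004 + 0.0004 = 0.2186
Σp_2ᵢ² = 0.13² + 0.08² + 0.15² + 0.21² + 0.20² + 0.07² + 0.14² + 0.02² = 0.0169 + 0.0064 + 0.0225 + 0.0441 + 0.0400 + 0.0049 + 0.0196 + 0.0004 = 0.1548
O = 0.1503 / √(0.2186 × 0.1548) = 0.1503 / 0.183955 = 0.81705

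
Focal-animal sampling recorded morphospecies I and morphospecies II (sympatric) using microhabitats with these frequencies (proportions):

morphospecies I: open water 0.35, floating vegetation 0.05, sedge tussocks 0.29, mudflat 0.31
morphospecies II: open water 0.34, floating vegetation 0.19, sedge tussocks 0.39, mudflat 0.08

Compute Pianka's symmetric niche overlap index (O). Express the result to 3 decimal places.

0.866

Σ p₁ᵢp₂ᵢ = 0.1190 + 0.0095 + 0.1131 + 0.0248 = 0.2664
Σp_1ᵢ² = 0.35² + 0.05² + 0.29² + 0.31² = 0.1225 + 0.0025 + 0.0841 + 0.0961 = 0.3052
Σp_2ᵢ² = 0.34² + 0.19² + 0.39² + 0.08² = 0.1156 + 0.0361 + 0.1521 + 0.0064 = 0.3102
O = 0.2664 / √(0.3052 × 0.3102) = 0.2664 / 0.307690 = 0.86581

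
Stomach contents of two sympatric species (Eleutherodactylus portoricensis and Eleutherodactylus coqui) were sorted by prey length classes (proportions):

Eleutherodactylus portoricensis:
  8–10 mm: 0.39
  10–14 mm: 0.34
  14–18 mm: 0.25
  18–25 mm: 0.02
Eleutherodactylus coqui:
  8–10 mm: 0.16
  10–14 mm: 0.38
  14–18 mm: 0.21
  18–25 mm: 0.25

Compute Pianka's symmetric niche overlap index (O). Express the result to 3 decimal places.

Σ p₁ᵢp₂ᵢ = 0.0624 + 0.1292 + 0.0525 + 0.0050 = 0.2491
Σp_1ᵢ² = 0.39² + 0.34² + 0.25² + 0.02² = 0.1521 + 0.1156 + 0.0625 + 0.0004 = 0.3306
Σp_2ᵢ² = 0.16² + 0.38² + 0.21² + 0.25² = 0.0256 + 0.1444 + 0.0441 + 0.0625 = 0.2766
O = 0.2491 / √(0.3306 × 0.2766) = 0.2491 / 0.302397 = 0.82375

0.824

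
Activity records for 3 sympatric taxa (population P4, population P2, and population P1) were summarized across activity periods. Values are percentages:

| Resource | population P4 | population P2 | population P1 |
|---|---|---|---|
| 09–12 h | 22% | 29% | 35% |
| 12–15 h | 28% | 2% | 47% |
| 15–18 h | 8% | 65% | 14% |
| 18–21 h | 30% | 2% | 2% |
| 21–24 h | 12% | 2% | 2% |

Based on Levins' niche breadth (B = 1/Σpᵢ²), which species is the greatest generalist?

population P4

Convert percentages to proportions (divide by 100).
Σp_P4ᵢ² = 0.22² + 0.28² + 0.08² + 0.30² + 0.12² = 0.0484 + 0.0784 + 0.0064 + 0.0900 + 0.0144 = 0.2376
B_P4 = 1 / 0.2376 = 4.2088
Σp_P2ᵢ² = 0.29² + 0.02² + 0.65² + 0.02² + 0.02² = 0.0841 + 0.0004 + 0.4225 + 0.0004 + 0.0004 = 0.5078
B_P2 = 1 / 0.5078 = 1.9693
Σp_P1ᵢ² = 0.35² + 0.47² + 0.14² + 0.02² + 0.02² = 0.1225 + 0.2209 + 0.0196 + 0.0004 + 0.0004 = 0.3638
B_P1 = 1 / 0.3638 = 2.7488
Highest B → broadest niche (most generalist): population P4 (B = 4.21).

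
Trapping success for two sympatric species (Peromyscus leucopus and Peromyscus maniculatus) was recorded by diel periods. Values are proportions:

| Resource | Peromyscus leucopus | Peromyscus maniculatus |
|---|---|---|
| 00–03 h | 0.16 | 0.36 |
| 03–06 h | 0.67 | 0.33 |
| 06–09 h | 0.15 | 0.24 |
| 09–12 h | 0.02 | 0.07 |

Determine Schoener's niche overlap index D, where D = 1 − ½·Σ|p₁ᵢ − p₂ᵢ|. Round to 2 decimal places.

Σ|p₁ᵢ − p₂ᵢ| = 0.20 + 0.34 + 0.09 + 0.05 = 0.68
D = 1 − ½ × 0.68 = 1 − 0.340 = 0.6600

0.66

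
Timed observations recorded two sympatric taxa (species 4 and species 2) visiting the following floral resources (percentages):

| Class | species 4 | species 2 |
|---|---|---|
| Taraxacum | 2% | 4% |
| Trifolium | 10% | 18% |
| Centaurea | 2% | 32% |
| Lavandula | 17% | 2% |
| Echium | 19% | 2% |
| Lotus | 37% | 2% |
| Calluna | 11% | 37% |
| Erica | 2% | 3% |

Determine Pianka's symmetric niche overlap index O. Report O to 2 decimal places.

0.33

Convert percentages to proportions (divide by 100).
Σ p₁ᵢp₂ᵢ = 0.0008 + 0.0180 + 0.0064 + 0.0034 + 0.0038 + 0.0074 + 0.0407 + 0.0006 = 0.0811
Σp_1ᵢ² = 0.02² + 0.10² + 0.02² + 0.17² + 0.19² + 0.37² + 0.11² + 0.02² = 0.0004 + 0.0100 + 0.0004 + 0.0289 + 0.0361 + 0.1369 + 0.0121 + 0.0004 = 0.2252
Σp_2ᵢ² = 0.04² + 0.18² + 0.32² + 0.02² + 0.02² + 0.02² + 0.37² + 0.03² = 0.0016 + 0.0324 + 0.1024 + 0.0004 + 0.0004 + 0.0004 + 0.1369 + 0.0009 = 0.2754
O = 0.0811 / √(0.2252 × 0.2754) = 0.0811 / 0.24904 = 0.3257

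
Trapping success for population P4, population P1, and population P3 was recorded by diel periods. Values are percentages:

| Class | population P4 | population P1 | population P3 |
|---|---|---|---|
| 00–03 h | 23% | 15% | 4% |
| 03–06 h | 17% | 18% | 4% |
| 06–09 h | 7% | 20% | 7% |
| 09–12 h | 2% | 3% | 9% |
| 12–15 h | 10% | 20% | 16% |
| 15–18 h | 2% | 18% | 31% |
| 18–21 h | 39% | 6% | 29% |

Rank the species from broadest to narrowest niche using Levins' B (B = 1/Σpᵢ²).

Convert percentages to proportions (divide by 100).
Σp_P4ᵢ² = 0.23² + 0.17² + 0.07² + 0.02² + 0.10² + 0.02² + 0.39² = 0.0529 + 0.0289 + 0.0049 + 0.0004 + 0.0100 + 0.0004 + 0.1521 = 0.2496
B_P4 = 1 / 0.2496 = 4.0064
Σp_P1ᵢ² = 0.15² + 0.18² + 0.20² + 0.03² + 0.20² + 0.18² + 0.06² = 0.0225 + 0.0324 + 0.0400 + 0.0009 + 0.0400 + 0.0324 + 0.0036 = 0.1718
B_P1 = 1 / 0.1718 = 5.8207
Σp_P3ᵢ² = 0.04² + 0.04² + 0.07² + 0.09² + 0.16² + 0.31² + 0.29² = 0.0016 + 0.0016 + 0.0049 + 0.0081 + 0.0256 + 0.0961 + 0.0841 = 0.2220
B_P3 = 1 / 0.2220 = 4.5045
Ranking by B (broadest → narrowest): population P1 (5.82) > population P3 (4.50) > population P4 (4.01)

population P1 > population P3 > population P4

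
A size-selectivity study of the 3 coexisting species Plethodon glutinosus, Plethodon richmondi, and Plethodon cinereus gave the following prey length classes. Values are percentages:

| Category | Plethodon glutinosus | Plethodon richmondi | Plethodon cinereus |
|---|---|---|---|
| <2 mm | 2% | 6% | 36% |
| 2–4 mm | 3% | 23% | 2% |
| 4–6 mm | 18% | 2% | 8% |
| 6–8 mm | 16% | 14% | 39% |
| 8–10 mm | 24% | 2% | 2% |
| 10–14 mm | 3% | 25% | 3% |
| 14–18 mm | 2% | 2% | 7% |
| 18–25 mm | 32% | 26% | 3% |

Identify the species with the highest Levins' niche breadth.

Plethodon richmondi

Convert percentages to proportions (divide by 100).
Σp_glutᵢ² = 0.02² + 0.03² + 0.18² + 0.16² + 0.24² + 0.03² + 0.02² + 0.32² = 0.0004 + 0.0009 + 0.0324 + 0.0256 + 0.0576 + 0.0009 + 0.0004 + 0.1024 = 0.2206
B_glut = 1 / 0.2206 = 4.5331
Σp_richᵢ² = 0.06² + 0.23² + 0.02² + 0.14² + 0.02² + 0.25² + 0.02² + 0.26² = 0.0036 + 0.0529 + 0.0004 + 0.0196 + 0.0004 + 0.0625 + 0.0004 + 0.0676 = 0.2074
B_rich = 1 / 0.2074 = 4.8216
Σp_cineᵢ² = 0.36² + 0.02² + 0.08² + 0.39² + 0.02² + 0.03² + 0.07² + 0.03² = 0.1296 + 0.0004 + 0.0064 + 0.1521 + 0.0004 + 0.0009 + 0.0049 + 0.0009 = 0.2956
B_cine = 1 / 0.2956 = 3.3829
Highest B → broadest niche (most generalist): Plethodon richmondi (B = 4.82).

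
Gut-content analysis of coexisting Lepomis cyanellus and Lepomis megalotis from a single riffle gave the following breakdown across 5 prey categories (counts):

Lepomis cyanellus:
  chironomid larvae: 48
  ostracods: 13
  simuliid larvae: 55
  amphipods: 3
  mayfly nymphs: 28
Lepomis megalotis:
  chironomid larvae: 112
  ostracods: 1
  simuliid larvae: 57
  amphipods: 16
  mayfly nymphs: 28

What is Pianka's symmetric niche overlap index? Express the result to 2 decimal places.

0.91

Proportions for Lepomis cyanellus (n=147): 48/147=0.3265, 13/147=0.0884, 55/147=0.3741, 3/147=0.0204, 28/147=0.1905
Proportions for Lepomis megalotis (n=214): 112/214=0.5234, 1/214=0.0047, 57/214=0.2664, 16/214=0.0748, 28/214=0.1308
Σ p₁ᵢp₂ᵢ = 0.170890 + 0.000415 + 0.099660 + 0.001526 + 0.024917 = 0.297408
Σp_1ᵢ² = 0.3265² + 0.0884² + 0.3741² + 0.0204² + 0.1905² = 0.106602 + 0.007815 + 0.139951 + 0.000416 + 0.036290 = 0.291074
Σp_2ᵢ² = 0.5234² + 0.0047² + 0.2664² + 0.0748² + 0.1308² = 0.273948 + 0.000022 + 0.070969 + 0.005595 + 0.017109 = 0.367643
O = 0.297408 / √(0.291074 × 0.367643) = 0.297408 / 0.3271258 = 0.9092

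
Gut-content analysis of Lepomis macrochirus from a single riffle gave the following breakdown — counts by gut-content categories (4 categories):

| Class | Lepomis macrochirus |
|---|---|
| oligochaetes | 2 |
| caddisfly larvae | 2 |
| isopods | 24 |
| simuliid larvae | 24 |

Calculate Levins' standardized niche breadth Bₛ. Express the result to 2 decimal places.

Proportions for Lepomis macrochirus (n=52): 2/52=0.0385, 2/52=0.0385, 24/52=0.4615, 24/52=0.4615
Σpᵢ² = 0.0385² + 0.0385² + 0.4615² + 0.4615² = 0.001482 + 0.001482 + 0.212982 + 0.212982 = 0.428928
B = 1 / 0.428928 = 2.3314
Bₛ = (B − 1)/(n − 1) = (2.3314 − 1)/(4 − 1) = 1.3314/3 = 0.4438

0.44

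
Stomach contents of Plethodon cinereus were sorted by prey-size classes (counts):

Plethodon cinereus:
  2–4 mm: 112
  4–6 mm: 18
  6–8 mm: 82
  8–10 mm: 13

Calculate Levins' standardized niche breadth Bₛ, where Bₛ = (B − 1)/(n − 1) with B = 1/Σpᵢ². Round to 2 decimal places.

0.52

Proportions for Plethodon cinereus (n=225): 112/225=0.4978, 18/225=0.0800, 82/225=0.3644, 13/225=0.0578
Σpᵢ² = 0.4978² + 0.0800² + 0.3644² + 0.0578² = 0.247805 + 0.006400 + 0.132787 + 0.003341 = 0.390333
B = 1 / 0.390333 = 2.5619
Bₛ = (B − 1)/(n − 1) = (2.5619 − 1)/(4 − 1) = 1.5619/3 = 0.5206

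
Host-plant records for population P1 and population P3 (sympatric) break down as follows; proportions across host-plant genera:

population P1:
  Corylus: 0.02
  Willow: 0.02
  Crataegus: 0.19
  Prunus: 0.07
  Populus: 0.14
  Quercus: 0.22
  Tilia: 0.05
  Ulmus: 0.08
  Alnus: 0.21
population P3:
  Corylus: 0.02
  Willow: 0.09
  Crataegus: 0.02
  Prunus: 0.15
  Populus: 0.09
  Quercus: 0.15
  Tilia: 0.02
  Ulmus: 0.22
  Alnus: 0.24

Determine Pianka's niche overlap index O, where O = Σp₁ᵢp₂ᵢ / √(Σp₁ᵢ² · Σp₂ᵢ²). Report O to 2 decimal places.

Σ p₁ᵢp₂ᵢ = 0.0004 + 0.0018 + 0.0038 + 0.0105 + 0.0126 + 0.0330 + 0.0010 + 0.0176 + 0.0504 = 0.1311
Σp_1ᵢ² = 0.02² + 0.02² + 0.19² + 0.07² + 0.14² + 0.22² + 0.05² + 0.08² + 0.21² = 0.0004 + 0.0004 + 0.0361 + 0.0049 + 0.0196 + 0.0484 + 0.0025 + 0.0064 + 0.0441 = 0.1628
Σp_2ᵢ² = 0.02² + 0.09² + 0.02² + 0.15² + 0.09² + 0.15² + 0.02² + 0.22² + 0.24² = 0.0004 + 0.0081 + 0.0004 + 0.0225 + 0.0081 + 0.0225 + 0.0004 + 0.0484 + 0.0576 = 0.1684
O = 0.1311 / √(0.1628 × 0.1684) = 0.1311 / 0.16558 = 0.7918

0.79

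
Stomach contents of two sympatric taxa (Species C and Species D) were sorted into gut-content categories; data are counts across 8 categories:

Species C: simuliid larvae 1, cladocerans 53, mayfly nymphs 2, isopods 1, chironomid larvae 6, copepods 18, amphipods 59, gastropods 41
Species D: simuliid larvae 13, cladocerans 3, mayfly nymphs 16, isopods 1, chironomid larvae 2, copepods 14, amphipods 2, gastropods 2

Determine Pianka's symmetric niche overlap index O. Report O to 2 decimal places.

Proportions for Species C (n=181): 1/181=0.0055, 53/181=0.2928, 2/181=0.0110, 1/181=0.0055, 6/181=0.0331, 18/181=0.0994, 59/181=0.3260, 41/181=0.2265
Proportions for Species D (n=53): 13/53=0.2453, 3/53=0.0566, 16/53=0.3019, 1/53=0.0189, 2/53=0.0377, 14/53=0.2642, 2/53=0.0377, 2/53=0.0377
Σ p₁ᵢp₂ᵢ = 0.001349 + 0.016572 + 0.003321 + 0.000104 + 0.001248 + 0.026261 + 0.012290 + 0.008539 = 0.069684
Σp_1ᵢ² = 0.0055² + 0.2928² + 0.0110² + 0.0055² + 0.0331² + 0.0994² + 0.3260² + 0.2265² = 0.000030 + 0.085732 + 0.000121 + 0.000030 + 0.001096 + 0.009880 + 0.106276 + 0.051302 = 0.254467
Σp_2ᵢ² = 0.2453² + 0.0566² + 0.3019² + 0.0189² + 0.0377² + 0.2642² + 0.0377² + 0.0377² = 0.060172 + 0.003204 + 0.091144 + 0.000357 + 0.001421 + 0.069802 + 0.001421 + 0.001421 = 0.228942
O = 0.069684 / √(0.254467 × 0.228942) = 0.069684 / 0.2413673 = 0.2887

0.29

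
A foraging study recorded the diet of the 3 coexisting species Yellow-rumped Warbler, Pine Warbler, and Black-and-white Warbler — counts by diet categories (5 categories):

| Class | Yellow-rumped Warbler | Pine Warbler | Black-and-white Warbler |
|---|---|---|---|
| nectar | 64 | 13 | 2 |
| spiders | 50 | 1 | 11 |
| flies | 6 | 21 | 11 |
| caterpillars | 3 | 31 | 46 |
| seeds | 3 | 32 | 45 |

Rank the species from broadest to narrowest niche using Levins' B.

Pine Warbler > Black-and-white Warbler > Yellow-rumped Warbler

Proportions for Yellow-rumped Warbler (n=126): 64/126=0.5079, 50/126=0.3968, 6/126=0.0476, 3/126=0.0238, 3/126=0.0238
Proportions for Pine Warbler (n=98): 13/98=0.1327, 1/98=0.0102, 21/98=0.2143, 31/98=0.3163, 32/98=0.3265
Proportions for Black-and-white Warbler (n=115): 2/115=0.0174, 11/115=0.0957, 11/115=0.0957, 46/115=0.4000, 45/115=0.3913
Σp_Yellᵢ² = 0.5079² + 0.3968² + 0.0476² + 0.0238² + 0.0238² = 0.257962 + 0.157450 + 0.002266 + 0.000566 + 0.000566 = 0.418810
B_Yell = 1 / 0.418810 = 2.3877
Σp_Pineᵢ² = 0.1327² + 0.0102² + 0.2143² + 0.3163² + 0.3265² = 0.017609 + 0.000104 + 0.045924 + 0.100046 + 0.106602 = 0.270285
B_Pine = 1 / 0.270285 = 3.6998
Σp_Blacᵢ² = 0.0174² + 0.0957² + 0.0957² + 0.4000² + 0.3913² = 0.000303 + 0.009158 + 0.009158 + 0.160000 + 0.153116 = 0.331735
B_Blac = 1 / 0.331735 = 3.0145
Ranking by B (broadest → narrowest): Pine Warbler (3.70) > Black-and-white Warbler (3.01) > Yellow-rumped Warbler (2.39)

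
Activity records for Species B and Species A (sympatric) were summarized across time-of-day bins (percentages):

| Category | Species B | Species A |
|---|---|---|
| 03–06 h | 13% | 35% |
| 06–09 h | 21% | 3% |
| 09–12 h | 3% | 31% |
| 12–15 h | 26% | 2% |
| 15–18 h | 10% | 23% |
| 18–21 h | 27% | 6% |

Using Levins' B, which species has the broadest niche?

Convert percentages to proportions (divide by 100).
Σp_Bᵢ² = 0.13² + 0.21² + 0.03² + 0.26² + 0.10² + 0.27² = 0.0169 + 0.0441 + 0.0009 + 0.0676 + 0.0100 + 0.0729 = 0.2124
B_B = 1 / 0.2124 = 4.7081
Σp_Aᵢ² = 0.35² + 0.03² + 0.31² + 0.02² + 0.23² + 0.06² = 0.1225 + 0.0009 + 0.0961 + 0.0004 + 0.0529 + 0.0036 = 0.2764
B_A = 1 / 0.2764 = 3.6179
Highest B → broadest niche (most generalist): Species B (B = 4.71).

Species B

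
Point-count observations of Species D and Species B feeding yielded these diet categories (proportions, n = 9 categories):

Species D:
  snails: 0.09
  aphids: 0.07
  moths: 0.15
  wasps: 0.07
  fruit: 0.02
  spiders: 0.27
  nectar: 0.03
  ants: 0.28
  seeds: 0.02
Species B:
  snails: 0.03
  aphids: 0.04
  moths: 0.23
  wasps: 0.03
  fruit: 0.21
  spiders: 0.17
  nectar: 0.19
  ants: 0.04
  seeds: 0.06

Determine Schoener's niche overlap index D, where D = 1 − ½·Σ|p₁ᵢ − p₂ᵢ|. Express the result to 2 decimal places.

Σ|p₁ᵢ − p₂ᵢ| = 0.06 + 0.03 + 0.08 + 0.04 + 0.19 + 0.10 + 0.16 + 0.24 + 0.04 = 0.94
D = 1 − ½ × 0.94 = 1 − 0.470 = 0.5300

0.53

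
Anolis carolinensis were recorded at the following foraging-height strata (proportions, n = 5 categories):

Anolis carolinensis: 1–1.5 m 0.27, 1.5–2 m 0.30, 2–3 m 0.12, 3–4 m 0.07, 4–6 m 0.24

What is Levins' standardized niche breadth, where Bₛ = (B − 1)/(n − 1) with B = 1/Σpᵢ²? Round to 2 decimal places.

Σpᵢ² = 0.27² + 0.30² + 0.12² + 0.07² + 0.24² = 0.0729 + 0.0900 + 0.0144 + 0.0049 + 0.0576 = 0.2398
B = 1 / 0.2398 = 4.1701
Bₛ = (B − 1)/(n − 1) = (4.1701 − 1)/(5 − 1) = 3.1701/4 = 0.7925

0.79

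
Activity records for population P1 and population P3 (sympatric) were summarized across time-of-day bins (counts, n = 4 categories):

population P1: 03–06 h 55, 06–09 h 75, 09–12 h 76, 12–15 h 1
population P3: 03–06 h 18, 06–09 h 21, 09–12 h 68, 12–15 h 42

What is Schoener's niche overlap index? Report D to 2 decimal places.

0.63

Proportions for population P1 (n=207): 55/207=0.2657, 75/207=0.3623, 76/207=0.3671, 1/207=0.0048
Proportions for population P3 (n=149): 18/149=0.1208, 21/149=0.1409, 68/149=0.4564, 42/149=0.2819
Σ|p₁ᵢ − p₂ᵢ| = 0.1449 + 0.2214 + 0.0893 + 0.2771 = 0.7327
D = 1 − ½ × 0.7327 = 1 − 0.36635 = 0.63365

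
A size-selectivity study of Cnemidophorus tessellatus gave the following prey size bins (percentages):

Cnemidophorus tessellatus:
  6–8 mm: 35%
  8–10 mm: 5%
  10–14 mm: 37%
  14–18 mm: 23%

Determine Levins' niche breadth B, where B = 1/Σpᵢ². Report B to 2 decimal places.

Convert percentages to proportions (divide by 100).
Σpᵢ² = 0.35² + 0.05² + 0.37² + 0.23² = 0.1225 + 0.0025 + 0.1369 + 0.0529 = 0.3148
B = 1 / 0.3148 = 3.1766

3.18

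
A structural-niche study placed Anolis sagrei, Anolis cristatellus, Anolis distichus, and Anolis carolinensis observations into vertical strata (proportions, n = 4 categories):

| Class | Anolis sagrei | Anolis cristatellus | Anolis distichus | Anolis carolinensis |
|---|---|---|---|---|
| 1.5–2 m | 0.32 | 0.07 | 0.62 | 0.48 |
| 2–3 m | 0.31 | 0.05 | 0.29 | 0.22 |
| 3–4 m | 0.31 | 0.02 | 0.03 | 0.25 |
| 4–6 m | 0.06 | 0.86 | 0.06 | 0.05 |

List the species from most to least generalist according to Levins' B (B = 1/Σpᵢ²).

Anolis sagrei > Anolis carolinensis > Anolis distichus > Anolis cristatellus

Σp_sagrᵢ² = 0.32² + 0.31² + 0.31² + 0.06² = 0.1024 + 0.0961 + 0.0961 + 0.0036 = 0.2982
B_sagr = 1 / 0.2982 = 3.3535
Σp_crisᵢ² = 0.07² + 0.05² + 0.02² + 0.86² = 0.0049 + 0.0025 + 0.0004 + 0.7396 = 0.7474
B_cris = 1 / 0.7474 = 1.3380
Σp_distᵢ² = 0.62² + 0.29² + 0.03² + 0.06² = 0.3844 + 0.0841 + 0.0009 + 0.0036 = 0.4730
B_dist = 1 / 0.4730 = 2.1142
Σp_caroᵢ² = 0.48² + 0.22² + 0.25² + 0.05² = 0.2304 + 0.0484 + 0.0625 + 0.0025 = 0.3438
B_caro = 1 / 0.3438 = 2.9087
Ranking by B (broadest → narrowest): Anolis sagrei (3.35) > Anolis carolinensis (2.91) > Anolis distichus (2.11) > Anolis cristatellus (1.34)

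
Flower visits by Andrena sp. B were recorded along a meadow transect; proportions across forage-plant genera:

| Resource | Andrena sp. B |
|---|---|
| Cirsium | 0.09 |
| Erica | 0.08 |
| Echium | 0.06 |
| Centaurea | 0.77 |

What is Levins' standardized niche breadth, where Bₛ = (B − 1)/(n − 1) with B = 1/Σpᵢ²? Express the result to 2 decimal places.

0.21

Σpᵢ² = 0.09² + 0.08² + 0.06² + 0.77² = 0.0081 + 0.0064 + 0.0036 + 0.5929 = 0.6110
B = 1 / 0.6110 = 1.6367
Bₛ = (B − 1)/(n − 1) = (1.6367 − 1)/(4 − 1) = 0.6367/3 = 0.2122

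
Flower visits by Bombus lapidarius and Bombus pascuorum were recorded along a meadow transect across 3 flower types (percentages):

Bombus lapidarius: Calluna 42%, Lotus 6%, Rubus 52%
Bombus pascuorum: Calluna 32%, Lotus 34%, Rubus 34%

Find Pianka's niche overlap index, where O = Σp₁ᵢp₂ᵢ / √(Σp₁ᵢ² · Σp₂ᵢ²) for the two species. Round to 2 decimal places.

0.86

Convert percentages to proportions (divide by 100).
Σ p₁ᵢp₂ᵢ = 0.1344 + 0.0204 + 0.1768 = 0.3316
Σp_1ᵢ² = 0.42² + 0.06² + 0.52² = 0.1764 + 0.0036 + 0.2704 = 0.4504
Σp_2ᵢ² = 0.32² + 0.34² + 0.34² = 0.1024 + 0.1156 + 0.1156 = 0.3336
O = 0.3316 / √(0.4504 × 0.3336) = 0.3316 / 0.38763 = 0.8555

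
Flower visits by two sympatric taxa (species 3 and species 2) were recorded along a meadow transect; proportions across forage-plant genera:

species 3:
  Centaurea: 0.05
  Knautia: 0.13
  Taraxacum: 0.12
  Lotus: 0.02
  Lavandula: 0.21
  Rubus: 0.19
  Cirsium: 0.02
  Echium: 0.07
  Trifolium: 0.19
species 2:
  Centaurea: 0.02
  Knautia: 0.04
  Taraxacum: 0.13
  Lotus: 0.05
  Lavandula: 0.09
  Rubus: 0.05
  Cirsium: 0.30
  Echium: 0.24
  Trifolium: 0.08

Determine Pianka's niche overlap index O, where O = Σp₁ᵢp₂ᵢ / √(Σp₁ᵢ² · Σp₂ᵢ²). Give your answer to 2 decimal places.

Σ p₁ᵢp₂ᵢ = 0.0010 + 0.0052 + 0.0156 + 0.0010 + 0.0189 + 0.0095 + 0.0060 + 0.0168 + 0.0152 = 0.0892
Σp_1ᵢ² = 0.05² + 0.13² + 0.12² + 0.02² + 0.21² + 0.19² + 0.02² + 0.07² + 0.19² = 0.0025 + 0.0169 + 0.0144 + 0.0004 + 0.0441 + 0.0361 + 0.0004 + 0.0049 + 0.0361 = 0.1558
Σp_2ᵢ² = 0.02² + 0.04² + 0.13² + 0.05² + 0.09² + 0.05² + 0.30² + 0.24² + 0.08² = 0.0004 + 0.0016 + 0.0169 + 0.0025 + 0.0081 + 0.0025 + 0.0900 + 0.0576 + 0.0064 = 0.1860
O = 0.0892 / √(0.1558 × 0.1860) = 0.0892 / 0.17023 = 0.5240

0.52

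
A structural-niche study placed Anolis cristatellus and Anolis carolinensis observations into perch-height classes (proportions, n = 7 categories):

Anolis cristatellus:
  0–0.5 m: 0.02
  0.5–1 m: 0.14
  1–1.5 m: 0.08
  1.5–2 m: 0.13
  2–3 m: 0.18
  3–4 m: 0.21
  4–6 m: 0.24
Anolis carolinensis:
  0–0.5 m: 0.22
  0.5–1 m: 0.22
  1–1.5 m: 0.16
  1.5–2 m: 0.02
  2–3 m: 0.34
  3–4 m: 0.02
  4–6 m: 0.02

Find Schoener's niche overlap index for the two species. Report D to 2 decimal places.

Σ|p₁ᵢ − p₂ᵢ| = 0.20 + 0.08 + 0.08 + 0.11 + 0.16 + 0.19 + 0.22 = 1.04
D = 1 − ½ × 1.04 = 1 − 0.520 = 0.4800

0.48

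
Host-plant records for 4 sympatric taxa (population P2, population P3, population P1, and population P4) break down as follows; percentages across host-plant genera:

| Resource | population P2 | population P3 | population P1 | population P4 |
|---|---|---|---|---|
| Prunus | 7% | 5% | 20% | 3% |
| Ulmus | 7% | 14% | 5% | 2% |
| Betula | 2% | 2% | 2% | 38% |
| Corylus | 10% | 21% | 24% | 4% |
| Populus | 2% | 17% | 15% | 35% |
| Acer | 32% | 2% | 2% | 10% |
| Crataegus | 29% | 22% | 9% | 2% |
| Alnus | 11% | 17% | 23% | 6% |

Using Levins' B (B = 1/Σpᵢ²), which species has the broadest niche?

population P3

Convert percentages to proportions (divide by 100).
Σp_P2ᵢ² = 0.07² + 0.07² + 0.02² + 0.10² + 0.02² + 0.32² + 0.29² + 0.11² = 0.0049 + 0.0049 + 0.0004 + 0.0100 + 0.0004 + 0.1024 + 0.0841 + 0.0121 = 0.2192
B_P2 = 1 / 0.2192 = 4.5620
Σp_P3ᵢ² = 0.05² + 0.14² + 0.02² + 0.21² + 0.17² + 0.02² + 0.22² + 0.17² = 0.0025 + 0.0196 + 0.0004 + 0.0441 + 0.0289 + 0.0004 + 0.0484 + 0.0289 = 0.1732
B_P3 = 1 / 0.1732 = 5.7737
Σp_P1ᵢ² = 0.20² + 0.05² + 0.02² + 0.24² + 0.15² + 0.02² + 0.09² + 0.23² = 0.0400 + 0.0025 + 0.0004 + 0.0576 + 0.0225 + 0.0004 + 0.0081 + 0.0529 = 0.1844
B_P1 = 1 / 0.1844 = 5.4230
Σp_P4ᵢ² = 0.03² + 0.02² + 0.38² + 0.04² + 0.35² + 0.10² + 0.02² + 0.06² = 0.0009 + 0.0004 + 0.1444 + 0.0016 + 0.1225 + 0.0100 + 0.0004 + 0.0036 = 0.2838
B_P4 = 1 / 0.2838 = 3.5236
Highest B → broadest niche (most generalist): population P3 (B = 5.77).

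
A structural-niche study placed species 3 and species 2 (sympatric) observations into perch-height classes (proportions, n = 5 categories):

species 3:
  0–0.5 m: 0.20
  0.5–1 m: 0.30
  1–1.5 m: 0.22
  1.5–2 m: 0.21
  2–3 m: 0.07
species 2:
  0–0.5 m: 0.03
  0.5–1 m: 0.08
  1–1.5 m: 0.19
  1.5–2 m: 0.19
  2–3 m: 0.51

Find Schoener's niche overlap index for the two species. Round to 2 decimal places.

0.56

Σ|p₁ᵢ − p₂ᵢ| = 0.17 + 0.22 + 0.03 + 0.02 + 0.44 = 0.88
D = 1 − ½ × 0.88 = 1 − 0.440 = 0.5600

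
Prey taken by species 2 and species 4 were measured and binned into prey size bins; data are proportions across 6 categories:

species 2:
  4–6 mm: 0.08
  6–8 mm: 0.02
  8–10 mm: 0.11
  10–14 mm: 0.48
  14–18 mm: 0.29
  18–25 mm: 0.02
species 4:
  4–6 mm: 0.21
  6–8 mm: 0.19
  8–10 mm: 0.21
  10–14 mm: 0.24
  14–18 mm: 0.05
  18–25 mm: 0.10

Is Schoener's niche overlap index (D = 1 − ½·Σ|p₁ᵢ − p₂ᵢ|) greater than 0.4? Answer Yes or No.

Yes

Σ|p₁ᵢ − p₂ᵢ| = 0.13 + 0.17 + 0.10 + 0.24 + 0.24 + 0.08 = 0.96
D = 1 − ½ × 0.96 = 1 − 0.480 = 0.5200
D = 0.5200 > 0.4 → Yes.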